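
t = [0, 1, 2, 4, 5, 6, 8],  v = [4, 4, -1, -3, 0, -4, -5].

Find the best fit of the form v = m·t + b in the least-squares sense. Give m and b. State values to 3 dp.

m = -1.121, b = 3.451

Sums needed: Σt·t = 146, Σt = 26, Σ1 = 7.
For Aᵀv: Σt·v = -74, Σv = -5.
So AᵀA·[m, b]ᵀ = Aᵀv: [[146, 26]; [26, 7]]·[m, b]ᵀ = [-74, -5]ᵀ.
Δ = 146·7 − 26² = 346.
m = ((-74)·7 − 26·(-5))/346 = -194/173; b = (146·(-5) − 26·(-74))/346 = 597/173.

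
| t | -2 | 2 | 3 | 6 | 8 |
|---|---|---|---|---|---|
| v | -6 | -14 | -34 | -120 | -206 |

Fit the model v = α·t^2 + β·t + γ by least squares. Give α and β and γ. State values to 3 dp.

Forming XᵀX = [[5505, 755, 117]; [755, 117, 17]; [117, 17, 5]] and Xᵀv = [-17890, -2486, -380]ᵀ gives XᵀX·[α, β, γ]ᵀ = Xᵀv.
Row-reducing yields α = -132731/45283, β = -112439/45283, γ = 6670/6469.

α = -2.931, β = -2.483, γ = 1.031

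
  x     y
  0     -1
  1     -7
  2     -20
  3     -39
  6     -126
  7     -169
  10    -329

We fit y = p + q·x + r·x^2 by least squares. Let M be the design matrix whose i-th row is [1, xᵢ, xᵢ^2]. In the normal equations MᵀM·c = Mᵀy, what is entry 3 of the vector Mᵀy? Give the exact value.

-46155

Entry 3 ↔ basis x^2, so (Mᵀy)_{3} = Σᵢ (x^2)·yᵢ = (0)·(-1) + (1)·(-7) + (4)·(-20) + (9)·(-39) + (36)·(-126) + (49)·(-169) + (100)·(-329) = -46155.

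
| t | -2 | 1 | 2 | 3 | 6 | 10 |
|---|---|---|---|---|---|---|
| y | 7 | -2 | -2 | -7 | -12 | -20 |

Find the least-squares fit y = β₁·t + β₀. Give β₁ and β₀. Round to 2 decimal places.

From the data, Σt·t = 154, Σt = 20, Σ1 = 6.
For Aᵀy: Σt·y = -313, Σy = -36.
AᵀA·[β₁, β₀]ᵀ = Aᵀy becomes [[154, 20]; [20, 6]]·[β₁, β₀]ᵀ = [-313, -36]ᵀ.
Eliminating β₀: 6·(row 1) − 20·(row 2) gives 524·β₁ = 6·(-313) − 20·(-36) = -1158, so β₁ = -579/262.
Then β₀ = ((-36) − 20·(-579/262))/6 = 179/131.

β₁ = -2.21, β₀ = 1.37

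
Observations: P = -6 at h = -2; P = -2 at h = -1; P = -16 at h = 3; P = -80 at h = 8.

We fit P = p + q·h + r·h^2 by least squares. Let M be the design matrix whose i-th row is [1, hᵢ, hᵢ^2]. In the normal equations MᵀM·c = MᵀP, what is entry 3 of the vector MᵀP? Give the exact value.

-5290

Entry 3 ↔ basis h^2, so (MᵀP)_{3} = Σᵢ (h^2)·Pᵢ = (4)·(-6) + (1)·(-2) + (9)·(-16) + (64)·(-80) = -5290.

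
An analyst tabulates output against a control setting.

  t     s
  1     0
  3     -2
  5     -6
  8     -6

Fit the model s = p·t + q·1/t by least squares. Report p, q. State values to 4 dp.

Forming AᵀA = [[99, 4]; [4, 16801/14400]] and Aᵀs = [-84, -157/60]ᵀ gives AᵀA·[p, q]ᵀ = Aᵀs.
Eliminating q: (16801/14400)·(row 1) − 4·(row 2) gives (159211/1600)·p = (16801/14400)·(-84) − 4·(-157/60) = -105047/1200, so p = -420188/477633.
Then q = ((-157/60) − 4·(-420188/477633))/(16801/14400) = 123120/159211.

p = -0.8797, q = 0.7733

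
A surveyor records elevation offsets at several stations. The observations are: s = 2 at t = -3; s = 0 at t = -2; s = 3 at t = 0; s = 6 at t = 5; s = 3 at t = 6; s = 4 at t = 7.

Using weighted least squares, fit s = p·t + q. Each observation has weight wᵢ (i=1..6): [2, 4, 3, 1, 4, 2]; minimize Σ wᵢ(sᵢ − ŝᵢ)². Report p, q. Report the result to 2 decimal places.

Entries of AᵀWA: Σwᵢ·t·t = 301, Σwᵢ·t = 29, Σwᵢ·1 = 16.
And Σwᵢ·t·s = 146, Σwᵢ·s = 39.
Normal equations: [[301, 29]; [29, 16]]·[p, q]ᵀ = [146, 39]ᵀ.
det = 301·16 − 29² = 3975.
p = (146·16 − 29·39)/3975 = 241/795; q = (301·39 − 29·146)/3975 = 1501/795.

p = 0.30, q = 1.89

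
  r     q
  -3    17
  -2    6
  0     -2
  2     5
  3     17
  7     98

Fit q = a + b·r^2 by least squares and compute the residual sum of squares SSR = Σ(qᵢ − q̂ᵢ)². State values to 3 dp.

Normal-equation sums: Σ1 = 6, Σr^2 = 75, Σr^2·r^2 = 2595.
For Aᵀq: Σq = 141, Σr^2·q = 5152.
So AᵀA·[a, b]ᵀ = Aᵀq: [[6, 75]; [75, 2595]]·[a, b]ᵀ = [141, 5152]ᵀ.
Δ = 6·2595 − 75² = 9945.
a = (141·2595 − 75·5152)/9945 = -1367/663; b = (6·5152 − 75·141)/9945 = 6779/3315.
Residuals: 2179/3315, -23/195, 41/663, -218/195, 2179/3315, -466/3315; SSR = 7132/3315.

SSR = 2.151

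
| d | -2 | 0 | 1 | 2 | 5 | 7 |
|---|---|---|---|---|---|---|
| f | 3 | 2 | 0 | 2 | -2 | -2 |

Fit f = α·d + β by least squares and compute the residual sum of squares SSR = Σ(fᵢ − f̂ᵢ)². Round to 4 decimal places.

SSR = 4.2371

Forming MᵀM = [[83, 13]; [13, 6]] and Mᵀf = [-26, 3]ᵀ gives MᵀM·[α, β]ᵀ = Mᵀf.
Determinant 83·6 − 13² = 329.
α = ((-26)·6 − 13·3)/329 = -195/329; β = (83·3 − 13·(-26))/329 = 587/329.
Residuals: 10/329, 71/329, -56/47, 461/329, -270/329, 120/329; SSR = 1394/329.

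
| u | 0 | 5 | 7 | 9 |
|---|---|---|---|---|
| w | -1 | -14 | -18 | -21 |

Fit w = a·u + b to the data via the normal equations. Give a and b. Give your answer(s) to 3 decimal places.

MᵀM·[a, b]ᵀ = Mᵀw reads: 155·a + 21·b = -385;  21·a + 4·b = -54.
det = 155·4 − 21² = 179.
a = ((-385)·4 − 21·(-54))/179 = -406/179; b = (155·(-54) − 21·(-385))/179 = -285/179.

a = -2.268, b = -1.592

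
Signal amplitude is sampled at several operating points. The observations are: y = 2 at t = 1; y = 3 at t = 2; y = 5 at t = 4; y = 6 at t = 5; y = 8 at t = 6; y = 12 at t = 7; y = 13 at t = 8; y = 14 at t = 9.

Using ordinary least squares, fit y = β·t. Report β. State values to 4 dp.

β = 1.5217

With design matrix A, AᵀA = [[276]] and Aᵀy = [420]ᵀ.
β = 420/276 = 1.52174.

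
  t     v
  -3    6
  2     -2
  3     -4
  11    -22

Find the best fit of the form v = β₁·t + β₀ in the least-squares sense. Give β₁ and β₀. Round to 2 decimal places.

Entries of MᵀM: Σt·t = 143, Σt = 13, Σ1 = 4.
Right-hand side: Σt·v = -276, Σv = -22.
Eliminating β₀: 4·(row 1) − 13·(row 2) gives 403·β₁ = 4·(-276) − 13·(-22) = -818, so β₁ = -818/403.
Then β₀ = ((-22) − 13·(-818/403))/4 = 34/31.

β₁ = -2.03, β₀ = 1.10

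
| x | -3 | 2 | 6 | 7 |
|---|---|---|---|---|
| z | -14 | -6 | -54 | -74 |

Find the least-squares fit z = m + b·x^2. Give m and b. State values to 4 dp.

The normal system AᵀA·[m, b]ᵀ = Aᵀz is [[4, 98]; [98, 3794]]·[m, b]ᵀ = [-148, -5720]ᵀ.
Δ = 4·3794 − 98² = 5572.
m = ((-148)·3794 − 98·(-5720))/5572 = -34/199; b = (4·(-5720) − 98·(-148))/5572 = -2094/1393.

m = -0.1709, b = -1.5032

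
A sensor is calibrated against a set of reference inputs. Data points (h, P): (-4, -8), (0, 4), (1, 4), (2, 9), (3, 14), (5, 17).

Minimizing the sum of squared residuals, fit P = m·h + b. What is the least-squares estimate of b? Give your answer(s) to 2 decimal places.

Compute the Gram sums: Σh·h = 55, Σh = 7, Σ1 = 6.
Moment sums: Σh·P = 181, ΣP = 40.
So XᵀX·[m, b]ᵀ = XᵀP: [[55, 7]; [7, 6]]·[m, b]ᵀ = [181, 40]ᵀ.
Determinant 55·6 − 7² = 281.
m = (181·6 − 7·40)/281 = 806/281; b = (55·40 − 7·181)/281 = 933/281.

b = 3.32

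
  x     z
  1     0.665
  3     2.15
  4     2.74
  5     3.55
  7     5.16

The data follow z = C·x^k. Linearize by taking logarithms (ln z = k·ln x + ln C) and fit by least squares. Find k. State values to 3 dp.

k = 1.045

Let Y = ln z. Fitting Y = k·ln x + ln C by least squares:
Σln x = 6.0403, Σ(ln x)² = 9.5056, Σln z = 4.2733, Σln x·ln z = 7.4705.
Equations: 9.5056·k + 6.0403·ln C = 7.4705;  6.0403·k + 5·ln C = 4.2733.
Δ = 9.5056·5 − (6.0403)² = 11.0434; k = (7.4705·5 − 6.0403·4.2733)/11.0434 = 1.04499, ln C = (9.5056·4.2733 − 6.0403·7.4705)/11.0434 = -0.40773.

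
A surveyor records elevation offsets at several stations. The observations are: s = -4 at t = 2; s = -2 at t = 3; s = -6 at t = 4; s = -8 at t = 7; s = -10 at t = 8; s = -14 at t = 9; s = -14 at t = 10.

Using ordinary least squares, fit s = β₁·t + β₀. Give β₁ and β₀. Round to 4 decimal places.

Sums needed: Σt·t = 323, Σt = 43, Σ1 = 7.
For Aᵀs: Σt·s = -440, Σs = -58.
Eliminating β₀: 7·(row 1) − 43·(row 2) gives 412·β₁ = 7·(-440) − 43·(-58) = -586, so β₁ = -293/206.
Then β₀ = ((-58) − 43·(-293/206))/7 = 93/206.

β₁ = -1.4223, β₀ = 0.4515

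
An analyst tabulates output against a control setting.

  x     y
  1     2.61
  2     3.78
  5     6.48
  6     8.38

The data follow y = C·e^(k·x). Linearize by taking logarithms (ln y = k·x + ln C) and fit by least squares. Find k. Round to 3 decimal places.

k = 0.219

Taking logs, ln y = k·x + ln C, so regress ln y on x.
Sums: Σx = 14.0000, Σ(x)² = 66.0000, Σln y = 6.2836, Σx·ln y = 25.7175.
Normal system: [[66.0000, 14.0000]; [14.0000, 4]]·[k, ln C]ᵀ = [25.7175, 6.2836]ᵀ.
Slope k = (n·Σx·ln y − Σx·Σln y)/(n·Σ(x)² − (Σx)²) = (4·25.7175 − 14.0000·6.2836)/68.0000 = 0.21910; ln C = (Σln y − k·Σx)/n = 0.80405.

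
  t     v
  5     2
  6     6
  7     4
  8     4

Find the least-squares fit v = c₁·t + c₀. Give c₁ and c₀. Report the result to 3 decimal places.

c₁ = 0.400, c₀ = 1.400

Compute the Gram sums: Σt·t = 174, Σt = 26, Σ1 = 4.
Right-hand side: Σt·v = 106, Σv = 16.
Normal equations: [[174, 26]; [26, 4]]·[c₁, c₀]ᵀ = [106, 16]ᵀ.
Eliminating c₀: 4·(row 1) − 26·(row 2) gives 20·c₁ = 4·106 − 26·16 = 8, so c₁ = 2/5.
Then c₀ = (16 − 26·(2/5))/4 = 7/5.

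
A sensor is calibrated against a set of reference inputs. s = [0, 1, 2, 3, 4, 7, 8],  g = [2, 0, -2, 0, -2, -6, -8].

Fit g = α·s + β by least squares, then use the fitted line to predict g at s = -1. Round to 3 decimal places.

ĝ = 2.894

The normal system XᵀX·[α, β]ᵀ = Xᵀg is [[143, 25]; [25, 7]]·[α, β]ᵀ = [-118, -16]ᵀ.
Determinant 143·7 − 25² = 376.
α = ((-118)·7 − 25·(-16))/376 = -213/188; β = (143·(-16) − 25·(-118))/376 = 331/188.
At s = -1: ĝ = (-213/188)·(-1) + (331/188)·(1) = 136/47.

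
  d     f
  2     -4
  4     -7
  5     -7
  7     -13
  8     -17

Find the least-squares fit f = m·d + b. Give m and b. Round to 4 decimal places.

Normal-equation sums: Σd·d = 158, Σd = 26, Σ1 = 5.
Moment sums: Σd·f = -298, Σf = -48.
So AᵀA·[m, b]ᵀ = Aᵀf: [[158, 26]; [26, 5]]·[m, b]ᵀ = [-298, -48]ᵀ.
Determinant 158·5 − 26² = 114.
m = ((-298)·5 − 26·(-48))/114 = -121/57; b = (158·(-48) − 26·(-298))/114 = 82/57.

m = -2.1228, b = 1.4386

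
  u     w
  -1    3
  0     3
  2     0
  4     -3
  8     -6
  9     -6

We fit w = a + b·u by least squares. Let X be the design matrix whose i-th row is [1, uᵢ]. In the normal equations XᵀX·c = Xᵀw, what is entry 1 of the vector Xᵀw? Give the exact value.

-9

Entry 1 ↔ basis 1, so (Xᵀw)_{1} = Σᵢ wᵢ = (1)·(3) + (1)·(3) + (1)·(0) + (1)·(-3) + (1)·(-6) + (1)·(-6) = -9.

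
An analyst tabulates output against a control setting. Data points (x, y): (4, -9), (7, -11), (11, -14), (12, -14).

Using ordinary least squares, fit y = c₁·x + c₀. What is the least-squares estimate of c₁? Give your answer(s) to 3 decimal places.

c₁ = -0.659

With design matrix A, AᵀA = [[330, 34]; [34, 4]] and Aᵀy = [-435, -48]ᵀ.
det = 330·4 − 34² = 164.
c₁ = ((-435)·4 − 34·(-48))/164 = -27/41; c₀ = (330·(-48) − 34·(-435))/164 = -525/82.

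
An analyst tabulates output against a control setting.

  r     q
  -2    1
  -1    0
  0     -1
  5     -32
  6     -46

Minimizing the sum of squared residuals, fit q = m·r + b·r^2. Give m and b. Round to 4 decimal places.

Sums needed: Σr·r = 66, Σr·r^2 = 332, Σr^2·r^2 = 1938.
Moment sums: Σr·q = -438, Σr^2·q = -2452.
So XᵀX·[m, b]ᵀ = Xᵀq: [[66, 332]; [332, 1938]]·[m, b]ᵀ = [-438, -2452]ᵀ.
det = 66·1938 − 332² = 17684.
m = ((-438)·1938 − 332·(-2452))/17684 = -8695/4421; b = (66·(-2452) − 332·(-438))/17684 = -4104/4421.

m = -1.9667, b = -0.9283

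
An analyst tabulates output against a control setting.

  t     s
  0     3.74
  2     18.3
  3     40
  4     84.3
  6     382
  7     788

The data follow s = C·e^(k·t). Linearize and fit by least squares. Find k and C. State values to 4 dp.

With ln sᵢ as the transformed response and tᵢ as the regressor:
Σt = 22.0000, Σ(t)² = 114.0000, Σln s = 24.9642, Σt·ln s = 116.9770.
Equations: 114.0000·k + 22.0000·ln C = 116.9770;  22.0000·k + 6·ln C = 24.9642.
Solving (det = 200.0000): k = 0.76325, ln C = 1.36211, so C = exp(1.36211) = 3.90441.

k = 0.7633, C = 3.9044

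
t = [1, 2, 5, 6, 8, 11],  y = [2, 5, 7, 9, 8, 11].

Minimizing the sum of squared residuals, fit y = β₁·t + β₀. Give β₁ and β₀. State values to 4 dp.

Setting ∂/∂β₁ … = 0 gives: 251·β₁ + 33·β₀ = 286;  33·β₁ + 6·β₀ = 42.
(Σt·t = 251, Σt = 33, Σ1 = 6, Σt·y = 286, Σy = 42.)
Eliminating β₀: 6·(row 1) − 33·(row 2) gives 417·β₁ = 6·286 − 33·42 = 330, so β₁ = 110/139.
Then β₀ = (42 − 33·(110/139))/6 = 368/139.

β₁ = 0.7914, β₀ = 2.6475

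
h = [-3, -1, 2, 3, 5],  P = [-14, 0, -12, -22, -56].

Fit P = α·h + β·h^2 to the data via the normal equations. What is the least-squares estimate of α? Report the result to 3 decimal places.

α = -1.408

With design matrix M, MᵀM = [[48, 132]; [132, 804]] and MᵀP = [-328, -1772]ᵀ.
det = 48·804 − 132² = 21168.
α = ((-328)·804 − 132·(-1772))/21168 = -69/49; β = (48·(-1772) − 132·(-328))/21168 = -290/147.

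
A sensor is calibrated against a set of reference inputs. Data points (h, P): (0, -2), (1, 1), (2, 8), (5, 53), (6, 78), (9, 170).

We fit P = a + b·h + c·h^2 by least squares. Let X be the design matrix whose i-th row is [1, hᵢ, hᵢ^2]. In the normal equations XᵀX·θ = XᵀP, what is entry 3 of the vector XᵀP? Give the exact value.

Entry 3 ↔ basis h^2, so (XᵀP)_{3} = Σᵢ (h^2)·Pᵢ = (0)·(-2) + (1)·(1) + (4)·(8) + (25)·(53) + (36)·(78) + (81)·(170) = 17936.

17936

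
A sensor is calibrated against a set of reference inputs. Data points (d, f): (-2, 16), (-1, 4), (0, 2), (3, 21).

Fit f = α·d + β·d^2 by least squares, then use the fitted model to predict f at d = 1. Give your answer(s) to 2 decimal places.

f̂ = 1.08

From the data, Σd·d = 14, Σd·d^2 = 18, Σd^2·d^2 = 98.
For Aᵀf: Σd·f = 27, Σd^2·f = 257.
det = 14·98 − 18² = 1048.
α = (27·98 − 18·257)/1048 = -495/262; β = (14·257 − 18·27)/1048 = 389/131.
At d = 1: f̂ = (-495/262)·(1) + (389/131)·(1) = 283/262.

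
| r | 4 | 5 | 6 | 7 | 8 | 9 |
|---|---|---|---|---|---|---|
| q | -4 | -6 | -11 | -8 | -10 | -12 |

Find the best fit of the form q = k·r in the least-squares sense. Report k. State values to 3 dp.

The normal equations are: 271·k = -356.
Hence k = -356 / 271 ≈ -1.31365.

k = -1.314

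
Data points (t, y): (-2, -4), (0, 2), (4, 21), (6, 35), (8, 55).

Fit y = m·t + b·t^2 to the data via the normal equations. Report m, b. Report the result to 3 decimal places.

The normal system MᵀM·[m, b]ᵀ = Mᵀy is [[120, 784]; [784, 5664]]·[m, b]ᵀ = [742, 5100]ᵀ.
det = 120·5664 − 784² = 65024.
m = (742·5664 − 784·5100)/65024 = 399/127; b = (120·5100 − 784·742)/65024 = 473/1016.

m = 3.142, b = 0.466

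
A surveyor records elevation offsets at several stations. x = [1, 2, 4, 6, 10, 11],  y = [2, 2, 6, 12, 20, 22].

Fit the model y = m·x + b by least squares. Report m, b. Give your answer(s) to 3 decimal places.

The normal system AᵀA·[m, b]ᵀ = Aᵀy is [[278, 34]; [34, 6]]·[m, b]ᵀ = [544, 64]ᵀ.
Eliminating b: 6·(row 1) − 34·(row 2) gives 512·m = 6·544 − 34·64 = 1088, so m = 17/8.
Then b = (64 − 34·(17/8))/6 = -11/8.

m = 2.125, b = -1.375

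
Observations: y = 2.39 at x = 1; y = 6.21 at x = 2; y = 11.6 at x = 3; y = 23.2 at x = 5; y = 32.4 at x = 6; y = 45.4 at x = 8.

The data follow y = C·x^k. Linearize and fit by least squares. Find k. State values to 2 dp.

Let Y = ln y. Fitting Y = k·ln x + ln C by least squares:
Σln x = 7.2724, Σ(ln x)² = 11.8122, Σln y = 15.5863, Σln x·ln y = 23.1850.
Equations: 11.8122·k + 7.2724·ln C = 23.1850;  7.2724·k + 6·ln C = 15.5863.
Solving (det = 17.9853): k = 1.43230, ln C = 0.86167.

k = 1.43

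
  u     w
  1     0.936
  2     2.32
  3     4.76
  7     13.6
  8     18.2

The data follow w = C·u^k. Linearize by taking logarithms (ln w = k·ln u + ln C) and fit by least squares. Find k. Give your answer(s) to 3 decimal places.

Linearized form: ln w = k·ln u + ln C. From the 5 transformed points,
XᵀX = [[9.7980, 5.8171]; [5.8171, 5]], rhs = [13.4097, 7.8472]ᵀ  (here Σln u = 5.8171, Σ(ln u)² = 9.7980, Σln w = 7.8472, Σln u·ln w = 13.4097).
Δ = 9.7980·5 − (5.8171)² = 15.1514; k = (13.4097·5 − 5.8171·7.8472)/15.1514 = 1.41246, ln C = (9.7980·7.8472 − 5.8171·13.4097)/15.1514 = -0.07386.

k = 1.412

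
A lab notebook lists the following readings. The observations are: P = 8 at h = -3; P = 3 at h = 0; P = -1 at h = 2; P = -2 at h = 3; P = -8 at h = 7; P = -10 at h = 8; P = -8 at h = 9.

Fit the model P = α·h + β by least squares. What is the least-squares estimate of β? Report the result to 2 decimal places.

β = 2.81

MᵀM·[α, β]ᵀ = MᵀP reads: 216·α + 26·β = -240;  26·α + 7·β = -18.
det = 216·7 − 26² = 836.
α = ((-240)·7 − 26·(-18))/836 = -303/209; β = (216·(-18) − 26·(-240))/836 = 588/209.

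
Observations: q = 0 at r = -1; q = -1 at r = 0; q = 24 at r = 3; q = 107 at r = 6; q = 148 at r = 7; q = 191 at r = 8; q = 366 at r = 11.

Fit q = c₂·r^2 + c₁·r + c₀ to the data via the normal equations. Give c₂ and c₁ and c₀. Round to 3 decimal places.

Sums needed: Σr^2·r^2 = 22516, Σr^2·r = 2428, Σr^2 = 280, Σr·r = 280, Σr = 34, Σ1 = 7.
And Σr^2·q = 67830, Σr·q = 7304, Σq = 835.
So MᵀM·[c₂, c₁, c₀]ᵀ = Mᵀq: [[22516, 2428, 280]; [2428, 280, 34]; [280, 34, 7]]·[c₂, c₁, c₀]ᵀ = [67830, 7304, 835]ᵀ.
Row-reducing yields c₂ = 11797/3867, c₁ = -221/2578, c₀ = -8992/3867.

c₂ = 3.051, c₁ = -0.086, c₀ = -2.325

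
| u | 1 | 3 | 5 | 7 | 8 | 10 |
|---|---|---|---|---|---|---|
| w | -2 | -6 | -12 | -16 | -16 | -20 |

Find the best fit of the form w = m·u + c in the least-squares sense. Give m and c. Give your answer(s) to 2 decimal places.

m = -2.02, c = -0.53

The normal system MᵀM·[m, c]ᵀ = Mᵀw is [[248, 34]; [34, 6]]·[m, c]ᵀ = [-520, -72]ᵀ.
Δ = 248·6 − 34² = 332.
m = ((-520)·6 − 34·(-72))/332 = -168/83; c = (248·(-72) − 34·(-520))/332 = -44/83.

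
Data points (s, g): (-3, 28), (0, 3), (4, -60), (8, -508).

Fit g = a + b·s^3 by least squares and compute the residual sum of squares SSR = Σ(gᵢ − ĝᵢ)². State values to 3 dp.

With design matrix A, AᵀA = [[4, 549]; [549, 266969]] and Aᵀg = [-537, -264692]ᵀ.
Eliminating b: 266969·(row 1) − 549·(row 2) gives 766475·a = 266969·(-537) − 549·(-264692) = 1953555, so a = 390711/153295.
Then b = ((-264692) − 549·(390711/153295))/266969 = -152791/153295.
Residuals: -223808/153295, 69174/153295, 190213/153295, -35579/153295; SSR = 120450/30659.

SSR = 3.929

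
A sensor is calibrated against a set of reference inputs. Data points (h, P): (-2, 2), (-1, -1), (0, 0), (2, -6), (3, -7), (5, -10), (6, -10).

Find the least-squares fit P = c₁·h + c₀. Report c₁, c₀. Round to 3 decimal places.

c₁ = -1.578, c₀ = -1.641

AᵀA·[c₁, c₀]ᵀ = AᵀP reads: 79·c₁ + 13·c₀ = -146;  13·c₁ + 7·c₀ = -32.
(Σh·h = 79, Σh = 13, Σ1 = 7, Σh·P = -146, ΣP = -32.)
Eliminating c₀: 7·(row 1) − 13·(row 2) gives 384·c₁ = 7·(-146) − 13·(-32) = -606, so c₁ = -101/64.
Then c₀ = ((-32) − 13·(-101/64))/7 = -105/64.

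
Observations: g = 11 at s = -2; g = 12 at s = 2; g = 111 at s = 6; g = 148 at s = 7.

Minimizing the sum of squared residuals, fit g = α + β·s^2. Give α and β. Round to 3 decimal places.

With design matrix A, AᵀA = [[4, 93]; [93, 3729]] and Aᵀg = [282, 11340]ᵀ.
Δ = 4·3729 − 93² = 6267.
α = (282·3729 − 93·11340)/6267 = -1014/2089; β = (4·11340 − 93·282)/6267 = 6378/2089.

α = -0.485, β = 3.053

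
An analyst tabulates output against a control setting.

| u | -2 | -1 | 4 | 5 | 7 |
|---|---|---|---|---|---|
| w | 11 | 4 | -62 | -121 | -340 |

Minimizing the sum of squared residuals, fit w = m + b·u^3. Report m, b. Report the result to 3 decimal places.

MᵀM·[m, b]ᵀ = Mᵀw reads: 5·m + 523·b = -508;  523·m + 137435·b = -135805.
(Σ1 = 5, Σu^3 = 523, Σu^3·u^3 = 137435, Σw = -508, Σu^3·w = -135805.)
Eliminating b: 137435·(row 1) − 523·(row 2) gives 413646·m = 137435·(-508) − 523·(-135805) = 1209035, so m = 1209035/413646.
Then b = ((-135805) − 523·(1209035/413646))/137435 = -413341/413646.

m = 2.923, b = -0.999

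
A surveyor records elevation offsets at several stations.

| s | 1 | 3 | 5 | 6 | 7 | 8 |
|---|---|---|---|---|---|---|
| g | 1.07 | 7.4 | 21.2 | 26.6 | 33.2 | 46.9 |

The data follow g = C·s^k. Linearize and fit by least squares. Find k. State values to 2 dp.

k = 1.81

Let Y = ln g. Fitting Y = k·ln s + ln C by least squares:
XᵀX = [[15.1183, 8.5252]; [8.5252, 6]], rhs = [27.8101, 15.7546]ᵀ  (here Σln s = 8.5252, Σ(ln s)² = 15.1183, Σln g = 15.7546, Σln s·ln g = 27.8101).
Slope k = (n·Σln s·ln g − Σln s·Σln g)/(n·Σ(ln s)² − (Σln s)²) = (6·27.8101 − 8.5252·15.7546)/18.0313 = 1.80517; ln C = (Σln g − k·Σln s)/n = 0.06087.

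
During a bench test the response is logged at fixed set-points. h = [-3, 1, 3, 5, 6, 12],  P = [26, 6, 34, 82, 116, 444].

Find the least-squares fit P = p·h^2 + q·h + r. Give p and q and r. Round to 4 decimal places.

Entries of MᵀM: Σh^2·h^2 = 22820, Σh^2·h = 2070, Σh^2 = 224, Σh·h = 224, Σh = 24, Σ1 = 6.
Moment sums: Σh^2·P = 70708, Σh·P = 6464, ΣP = 708.
Normal equations: [[22820, 2070, 224]; [2070, 224, 24]; [224, 24, 6]]·[p, q, r]ᵀ = [70708, 6464, 708]ᵀ.
Solving the 3×3 system (Gaussian elimination) gives p = 1052520/354197, q = 396758/354197, r = 914134/354197.

p = 2.9716, q = 1.1202, r = 2.5809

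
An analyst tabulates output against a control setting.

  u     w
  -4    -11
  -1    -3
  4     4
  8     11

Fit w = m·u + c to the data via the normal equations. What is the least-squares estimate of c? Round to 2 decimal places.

c = -2.83

Compute the Gram sums: Σu·u = 97, Σu = 7, Σ1 = 4.
For Xᵀw: Σu·w = 151, Σw = 1.
So XᵀX·[m, c]ᵀ = Xᵀw: [[97, 7]; [7, 4]]·[m, c]ᵀ = [151, 1]ᵀ.
Eliminating c: 4·(row 1) − 7·(row 2) gives 339·m = 4·151 − 7·1 = 597, so m = 199/113.
Then c = (1 − 7·(199/113))/4 = -320/113.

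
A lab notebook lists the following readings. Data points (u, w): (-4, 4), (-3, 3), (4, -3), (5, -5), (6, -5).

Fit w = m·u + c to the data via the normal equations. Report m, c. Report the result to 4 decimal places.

m = -0.9238, c = 0.2780

Normal-equation sums: Σu·u = 102, Σu = 8, Σ1 = 5.
For Aᵀw: Σu·w = -92, Σw = -6.
So AᵀA·[m, c]ᵀ = Aᵀw: [[102, 8]; [8, 5]]·[m, c]ᵀ = [-92, -6]ᵀ.
det = 102·5 − 8² = 446.
m = ((-92)·5 − 8·(-6))/446 = -206/223; c = (102·(-6) − 8·(-92))/446 = 62/223.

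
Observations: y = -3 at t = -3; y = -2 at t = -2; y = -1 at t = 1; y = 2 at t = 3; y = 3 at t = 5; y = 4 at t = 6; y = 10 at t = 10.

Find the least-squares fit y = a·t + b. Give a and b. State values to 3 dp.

a = 0.945, b = -0.842

Setting ∂/∂a … = 0 gives: 184·a + 20·b = 157;  20·a + 7·b = 13.
Determinant 184·7 − 20² = 888.
a = (157·7 − 20·13)/888 = 839/888; b = (184·13 − 20·157)/888 = -187/222.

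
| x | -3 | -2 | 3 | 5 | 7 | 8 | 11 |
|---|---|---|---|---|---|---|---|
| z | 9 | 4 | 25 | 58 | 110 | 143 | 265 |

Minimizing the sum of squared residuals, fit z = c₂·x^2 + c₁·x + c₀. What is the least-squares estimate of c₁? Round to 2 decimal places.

c₁ = 2.05

Forming AᵀA = [[21941, 2303, 281]; [2303, 281, 29]; [281, 29, 7]] and Aᵀz = [48379, 5159, 614]ᵀ gives AᵀA·[c₂, c₁, c₀]ᵀ = Aᵀz.
Row-reducing yields c₂ = 2936185/1462578, c₁ = 2991251/1462578, c₀ = -328366/243763.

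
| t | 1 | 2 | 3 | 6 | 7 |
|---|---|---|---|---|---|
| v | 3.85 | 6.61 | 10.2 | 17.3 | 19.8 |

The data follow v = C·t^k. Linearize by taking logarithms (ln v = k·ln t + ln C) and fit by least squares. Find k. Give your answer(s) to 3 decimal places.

k = 0.847

Let Y = ln v. Fitting Y = k·ln t + ln C by least squares:
Over the data: Σln t = 5.5294, Σ(ln t)² = 8.6844, Σln v = 11.3954, Σln t·ln v = 14.7781.
Normal system: [[8.6844, 5.5294]; [5.5294, 5]]·[k, ln C]ᵀ = [14.7781, 11.3954]ᵀ.
Slope k = (n·Σln t·ln v − Σln t·Σln v)/(n·Σ(ln t)² − (Σln t)²) = (5·14.7781 − 5.5294·11.3954)/12.8473 = 0.84690; ln C = (Σln v − k·Σln t)/n = 1.34251.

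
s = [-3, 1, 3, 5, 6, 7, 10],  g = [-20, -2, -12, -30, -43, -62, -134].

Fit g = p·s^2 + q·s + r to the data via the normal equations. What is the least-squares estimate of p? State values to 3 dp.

p = -1.487

The normal system AᵀA·[p, q, r]ᵀ = Aᵀg is [[14485, 1685, 229]; [1685, 229, 29]; [229, 29, 7]]·[p, q, r]ᵀ = [-19026, -2160, -303]ᵀ.
Solving the 3×3 system (Gaussian elimination) gives p = -63379/42616, q = 74499/42616, r = -9988/5327.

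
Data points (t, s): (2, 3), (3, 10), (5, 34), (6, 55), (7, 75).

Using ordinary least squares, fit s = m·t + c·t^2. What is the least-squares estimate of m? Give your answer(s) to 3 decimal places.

Entries of MᵀM: Σt·t = 123, Σt·t^2 = 719, Σt^2·t^2 = 4419.
Moment sums: Σt·s = 1061, Σt^2·s = 6607.
So MᵀM·[m, c]ᵀ = Mᵀs: [[123, 719]; [719, 4419]]·[m, c]ᵀ = [1061, 6607]ᵀ.
Eliminating c: 4419·(row 1) − 719·(row 2) gives 26576·m = 4419·1061 − 719·6607 = -61874, so m = -30937/13288.
Then c = (6607 − 719·(-30937/13288))/4419 = 24901/13288.

m = -2.328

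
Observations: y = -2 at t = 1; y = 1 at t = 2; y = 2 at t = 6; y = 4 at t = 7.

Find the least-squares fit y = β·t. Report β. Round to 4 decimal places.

β = 0.4444

Setting ∂/∂β … = 0 gives: 90·β = 40.
(Σt·t = 90, Σt·y = 40.)
Hence β = 40 / 90 ≈ 0.444444.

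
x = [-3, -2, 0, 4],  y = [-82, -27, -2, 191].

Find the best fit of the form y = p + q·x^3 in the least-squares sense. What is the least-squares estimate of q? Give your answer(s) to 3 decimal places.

q = 3.008

With design matrix M, MᵀM = [[4, 29]; [29, 4889]] and Mᵀy = [80, 14654]ᵀ.
Eliminating q: 4889·(row 1) − 29·(row 2) gives 18715·p = 4889·80 − 29·14654 = -33846, so p = -33846/18715.
Then q = (14654 − 29·(-33846/18715))/4889 = 56296/18715.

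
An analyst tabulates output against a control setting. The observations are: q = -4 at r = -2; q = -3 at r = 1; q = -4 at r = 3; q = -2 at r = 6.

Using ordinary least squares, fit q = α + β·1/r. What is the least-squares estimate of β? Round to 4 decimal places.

β = 0.5122

The normal system XᵀX·[α, β]ᵀ = Xᵀq is [[4, 1]; [1, 25/18]]·[α, β]ᵀ = [-13, -8/3]ᵀ.
Δ = 4·(25/18) − 1² = 41/9.
α = ((-13)·(25/18) − 1·(-8/3))/(41/9) = -277/82; β = (4·(-8/3) − 1·(-13))/(41/9) = 21/41.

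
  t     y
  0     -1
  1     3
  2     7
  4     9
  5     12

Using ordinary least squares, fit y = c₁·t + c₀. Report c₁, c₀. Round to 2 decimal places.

With design matrix X, XᵀX = [[46, 12]; [12, 5]] and Xᵀy = [113, 30]ᵀ.
Determinant 46·5 − 12² = 86.
c₁ = (113·5 − 12·30)/86 = 205/86; c₀ = (46·30 − 12·113)/86 = 12/43.

c₁ = 2.38, c₀ = 0.28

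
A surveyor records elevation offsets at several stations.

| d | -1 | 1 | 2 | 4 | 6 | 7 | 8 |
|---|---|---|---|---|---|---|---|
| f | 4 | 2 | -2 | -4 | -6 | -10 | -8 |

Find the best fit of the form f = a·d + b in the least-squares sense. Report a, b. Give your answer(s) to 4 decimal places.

a = -1.4872, b = 2.3077

The normal system XᵀX·[a, b]ᵀ = Xᵀf is [[171, 27]; [27, 7]]·[a, b]ᵀ = [-192, -24]ᵀ.
Determinant 171·7 − 27² = 468.
a = ((-192)·7 − 27·(-24))/468 = -58/39; b = (171·(-24) − 27·(-192))/468 = 30/13.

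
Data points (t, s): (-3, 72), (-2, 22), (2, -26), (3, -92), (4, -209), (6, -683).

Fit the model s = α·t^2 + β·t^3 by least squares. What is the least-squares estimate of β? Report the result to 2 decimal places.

With design matrix A, AᵀA = [[1746, 8800]; [8800, 52338]] and Aᵀs = [-28128, -165716]ᵀ.
Determinant 1746·52338 − 8800² = 13942148.
α = ((-28128)·52338 − 8800·(-165716))/13942148 = -315056/316867; β = (1746·(-165716) − 8800·(-28128))/13942148 = -10453434/3485537.

β = -3.00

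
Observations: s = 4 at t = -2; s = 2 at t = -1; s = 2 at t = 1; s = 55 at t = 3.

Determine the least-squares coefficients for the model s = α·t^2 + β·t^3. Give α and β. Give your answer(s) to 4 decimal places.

Sums needed: Σt^2·t^2 = 99, Σt^2·t^3 = 211, Σt^3·t^3 = 795.
And Σt^2·s = 515, Σt^3·s = 1453.
So XᵀX·[α, β]ᵀ = Xᵀs: [[99, 211]; [211, 795]]·[α, β]ᵀ = [515, 1453]ᵀ.
Determinant 99·795 − 211² = 34184.
α = (515·795 − 211·1453)/34184 = 51421/17092; β = (99·1453 − 211·515)/34184 = 17591/17092.

α = 3.0085, β = 1.0292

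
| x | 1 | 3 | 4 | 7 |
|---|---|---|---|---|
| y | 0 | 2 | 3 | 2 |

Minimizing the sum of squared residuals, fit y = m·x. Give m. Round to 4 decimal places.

m = 0.4267

AᵀA·[m]ᵀ = Aᵀy reads: 75·m = 32.
Hence m = 32 / 75 ≈ 0.426667.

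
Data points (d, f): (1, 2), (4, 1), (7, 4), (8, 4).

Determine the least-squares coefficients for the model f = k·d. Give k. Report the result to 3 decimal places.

k = 0.508

Normal-equation sums: Σd·d = 130.
And Σd·f = 66.
So AᵀA·[k]ᵀ = Aᵀf: [[130]]·[k]ᵀ = [66]ᵀ.
Hence k = 66 / 130 ≈ 0.507692.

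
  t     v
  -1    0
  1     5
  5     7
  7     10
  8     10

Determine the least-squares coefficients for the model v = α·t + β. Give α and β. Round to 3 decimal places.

α = 1.033, β = 2.267

Compute the Gram sums: Σt·t = 140, Σt = 20, Σ1 = 5.
Moment sums: Σt·v = 190, Σv = 32.
Normal equations: [[140, 20]; [20, 5]]·[α, β]ᵀ = [190, 32]ᵀ.
Eliminating β: 5·(row 1) − 20·(row 2) gives 300·α = 5·190 − 20·32 = 310, so α = 31/30.
Then β = (32 − 20·(31/30))/5 = 34/15.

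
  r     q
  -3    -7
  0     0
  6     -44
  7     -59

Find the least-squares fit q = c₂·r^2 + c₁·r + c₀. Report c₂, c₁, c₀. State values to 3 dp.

c₂ = -1.077, c₁ = -0.885, c₀ = 0.027

Normal-equation sums: Σr^2·r^2 = 3778, Σr^2·r = 532, Σr^2 = 94, Σr·r = 94, Σr = 10, Σ1 = 4.
And Σr^2·q = -4538, Σr·q = -656, Σq = -110.
So MᵀM·[c₂, c₁, c₀]ᵀ = Mᵀq: [[3778, 532, 94]; [532, 94, 10]; [94, 10, 4]]·[c₂, c₁, c₀]ᵀ = [-4538, -656, -110]ᵀ.
Solving the 3×3 system (Gaussian elimination) gives c₂ = -600/557, c₁ = -493/557, c₀ = 15/557.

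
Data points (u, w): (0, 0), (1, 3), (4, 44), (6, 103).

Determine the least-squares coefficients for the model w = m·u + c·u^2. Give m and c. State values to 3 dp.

m = -0.858, c = 2.998

Entries of MᵀM: Σu·u = 53, Σu·u^2 = 281, Σu^2·u^2 = 1553.
And Σu·w = 797, Σu^2·w = 4415.
Eliminating c: 1553·(row 1) − 281·(row 2) gives 3348·m = 1553·797 − 281·4415 = -2874, so m = -479/558.
Then c = (4415 − 281·(-479/558))/1553 = 1673/558.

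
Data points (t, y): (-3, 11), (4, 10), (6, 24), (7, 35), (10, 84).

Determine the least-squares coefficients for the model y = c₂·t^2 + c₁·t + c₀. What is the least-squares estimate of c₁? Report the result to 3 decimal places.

c₁ = -1.466

The normal system AᵀA·[c₂, c₁, c₀]ᵀ = Aᵀy is [[14034, 1596, 210]; [1596, 210, 24]; [210, 24, 5]]·[c₂, c₁, c₀]ᵀ = [11238, 1236, 164]ᵀ.
Row-reducing yields c₂ = 20623/20631, c₁ = -30244/20631, c₀ = -642/299.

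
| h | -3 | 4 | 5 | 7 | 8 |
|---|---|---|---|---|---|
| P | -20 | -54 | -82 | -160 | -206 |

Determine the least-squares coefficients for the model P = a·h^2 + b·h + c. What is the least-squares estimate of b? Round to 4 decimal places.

b = -1.7741

From the data, Σh^2·h^2 = 7459, Σh^2·h = 1017, Σh^2 = 163, Σh·h = 163, Σh = 21, Σ1 = 5.
And Σh^2·P = -24118, Σh·P = -3334, ΣP = -522.
Normal equations: [[7459, 1017, 163]; [1017, 163, 21]; [163, 21, 5]]·[a, b, c]ᵀ = [-24118, -3334, -522]ᵀ.
Inverting the 3×3 Gram matrix, [a, b, c]ᵀ = [-94795/31232, -55409/31232, 31207/15616]ᵀ.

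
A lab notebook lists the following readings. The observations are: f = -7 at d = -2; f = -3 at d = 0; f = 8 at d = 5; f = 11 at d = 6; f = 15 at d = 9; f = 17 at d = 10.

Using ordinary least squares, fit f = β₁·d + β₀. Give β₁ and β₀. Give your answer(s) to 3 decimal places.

β₁ = 2.026, β₀ = -2.621

With design matrix X, XᵀX = [[246, 28]; [28, 6]] and Xᵀf = [425, 41]ᵀ.
det = 246·6 − 28² = 692.
β₁ = (425·6 − 28·41)/692 = 701/346; β₀ = (246·41 − 28·425)/692 = -907/346.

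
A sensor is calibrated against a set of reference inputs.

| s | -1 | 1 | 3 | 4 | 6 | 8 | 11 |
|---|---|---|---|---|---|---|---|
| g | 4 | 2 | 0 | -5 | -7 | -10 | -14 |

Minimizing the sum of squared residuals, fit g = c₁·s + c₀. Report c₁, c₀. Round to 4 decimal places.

c₁ = -1.5815, c₀ = 2.9438

The normal equations are: 248·c₁ + 32·c₀ = -298;  32·c₁ + 7·c₀ = -30.
det = 248·7 − 32² = 712.
c₁ = ((-298)·7 − 32·(-30))/712 = -563/356; c₀ = (248·(-30) − 32·(-298))/712 = 262/89.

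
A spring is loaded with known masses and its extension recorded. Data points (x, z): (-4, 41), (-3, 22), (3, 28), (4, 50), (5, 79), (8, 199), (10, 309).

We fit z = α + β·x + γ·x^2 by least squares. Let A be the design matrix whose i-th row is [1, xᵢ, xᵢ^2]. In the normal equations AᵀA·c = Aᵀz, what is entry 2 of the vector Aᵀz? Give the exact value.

5131

Entry 2 ↔ basis x, so (Aᵀz)_{2} = Σᵢ (x)·zᵢ = (-4)·(41) + (-3)·(22) + (3)·(28) + (4)·(50) + (5)·(79) + (8)·(199) + (10)·(309) = 5131.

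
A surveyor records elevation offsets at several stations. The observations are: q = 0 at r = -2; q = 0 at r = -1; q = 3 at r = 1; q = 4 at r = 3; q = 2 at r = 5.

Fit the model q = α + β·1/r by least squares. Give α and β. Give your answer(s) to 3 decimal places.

α = 1.787, β = 1.947

MᵀM·[α, β]ᵀ = Mᵀq reads: 5·α + (1/30)·β = 9;  (1/30)·α + (2161/900)·β = 71/15.
det = 5·(2161/900) − (1/30)² = 2701/225.
α = (9·(2161/900) − (1/30)·(71/15))/(2701/225) = 19307/10804; β = (5·(71/15) − (1/30)·9)/(2701/225) = 10515/5402.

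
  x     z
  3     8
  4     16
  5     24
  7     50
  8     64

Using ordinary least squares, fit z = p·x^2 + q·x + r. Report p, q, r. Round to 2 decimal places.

p = 0.96, q = 0.72, r = -2.73

Entries of AᵀA: Σx^2·x^2 = 7459, Σx^2·x = 1071, Σx^2 = 163, Σx·x = 163, Σx = 27, Σ1 = 5.
And Σx^2·z = 7474, Σx·z = 1070, Σz = 162.
Solving the 3×3 system (Gaussian elimination) gives p = 295/308, q = 223/308, r = -421/154.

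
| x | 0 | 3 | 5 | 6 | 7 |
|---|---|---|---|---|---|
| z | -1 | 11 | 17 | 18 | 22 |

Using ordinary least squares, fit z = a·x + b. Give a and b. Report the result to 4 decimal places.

a = 3.2013, b = -0.0455

Normal-equation sums: Σx·x = 119, Σx = 21, Σ1 = 5.
For Mᵀz: Σx·z = 380, Σz = 67.
MᵀM·[a, b]ᵀ = Mᵀz becomes [[119, 21]; [21, 5]]·[a, b]ᵀ = [380, 67]ᵀ.
Δ = 119·5 − 21² = 154.
a = (380·5 − 21·67)/154 = 493/154; b = (119·67 − 21·380)/154 = -1/22.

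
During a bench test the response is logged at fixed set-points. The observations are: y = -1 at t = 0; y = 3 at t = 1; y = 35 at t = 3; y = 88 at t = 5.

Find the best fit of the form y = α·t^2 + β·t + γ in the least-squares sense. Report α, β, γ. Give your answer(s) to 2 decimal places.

α = 3.02, β = 2.89, γ = -1.66

MᵀM·[α, β, γ]ᵀ = Mᵀy reads: 707·α + 153·β + 35·γ = 2518;  153·α + 35·β + 9·γ = 548;  35·α + 9·β + 4·γ = 125.
Inverting the 3×3 Gram matrix, [α, β, γ]ᵀ = [2403/796, 2299/796, -331/199]ᵀ.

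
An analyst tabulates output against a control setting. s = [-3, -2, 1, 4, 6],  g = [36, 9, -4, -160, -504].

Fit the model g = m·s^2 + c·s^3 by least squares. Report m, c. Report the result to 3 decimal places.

Setting ∂/∂m … = 0 gives: 1650·m + 8526·c = -20348;  8526·m + 51546·c = -120152.
Δ = 1650·51546 − 8526² = 12358224.
m = ((-20348)·51546 − 8526·(-120152))/12358224 = -339473/171642; c = (1650·(-120152) − 8526·(-20348))/12358224 = -114647/57214.

m = -1.978, c = -2.004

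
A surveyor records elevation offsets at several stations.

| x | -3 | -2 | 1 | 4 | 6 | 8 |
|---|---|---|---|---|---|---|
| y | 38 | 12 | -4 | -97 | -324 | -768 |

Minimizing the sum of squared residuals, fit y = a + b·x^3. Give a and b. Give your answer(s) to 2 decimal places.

From the data, Σ1 = 6, Σx^3 = 758, Σx^3·x^3 = 313690.
And Σy = -1143, Σx^3·y = -470534.
Δ = 6·313690 − 758² = 1307576.
a = ((-1143)·313690 − 758·(-470534))/1307576 = -941449/653788; b = (6·(-470534) − 758·(-1143))/1307576 = -978405/653788.

a = -1.44, b = -1.50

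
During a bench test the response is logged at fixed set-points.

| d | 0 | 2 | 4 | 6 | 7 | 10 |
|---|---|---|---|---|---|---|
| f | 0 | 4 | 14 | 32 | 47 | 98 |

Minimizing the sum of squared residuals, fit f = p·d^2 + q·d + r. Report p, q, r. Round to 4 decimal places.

p = 1.0654, q = -0.9183, r = 0.5371

Entries of XᵀX: Σd^2·d^2 = 13969, Σd^2·d = 1631, Σd^2 = 205, Σd·d = 205, Σd = 29, Σ1 = 6.
Moment sums: Σd^2·f = 13495, Σd·f = 1565, Σf = 195.
Row-reducing yields p = 4447/4174, q = -3833/4174, r = 1121/2087.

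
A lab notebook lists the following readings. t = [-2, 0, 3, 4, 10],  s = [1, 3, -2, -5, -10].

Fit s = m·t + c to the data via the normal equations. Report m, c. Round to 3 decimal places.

m = -1.060, c = 0.579

The normal equations are: 129·m + 15·c = -128;  15·m + 5·c = -13.
Eliminating c: 5·(row 1) − 15·(row 2) gives 420·m = 5·(-128) − 15·(-13) = -445, so m = -89/84.
Then c = ((-13) − 15·(-89/84))/5 = 81/140.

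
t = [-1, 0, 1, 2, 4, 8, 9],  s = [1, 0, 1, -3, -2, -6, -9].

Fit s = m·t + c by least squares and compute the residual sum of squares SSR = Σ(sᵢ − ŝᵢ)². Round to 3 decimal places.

Entries of MᵀM: Σt·t = 167, Σt = 23, Σ1 = 7.
And Σt·s = -143, Σs = -18.
MᵀM·[m, c]ᵀ = Mᵀs becomes [[167, 23]; [23, 7]]·[m, c]ᵀ = [-143, -18]ᵀ.
det = 167·7 − 23² = 640.
m = ((-143)·7 − 23·(-18))/640 = -587/640; c = (167·(-18) − 23·(-143))/640 = 283/640.
Residuals: -23/64, -283/640, 59/40, -1029/640, 157/128, 573/640, -19/16; SSR = 5633/640.

SSR = 8.802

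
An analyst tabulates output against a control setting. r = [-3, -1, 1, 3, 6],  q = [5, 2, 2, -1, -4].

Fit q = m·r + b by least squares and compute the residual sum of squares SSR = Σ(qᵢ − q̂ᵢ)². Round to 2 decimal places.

SSR = 1.92

Forming XᵀX = [[56, 6]; [6, 5]] and Xᵀq = [-42, 4]ᵀ gives XᵀX·[m, b]ᵀ = Xᵀq.
Determinant 56·5 − 6² = 244.
m = ((-42)·5 − 6·4)/244 = -117/122; b = (56·4 − 6·(-42))/244 = 119/61.
Residuals: 21/122, -111/122, 123/122, -9/122, -12/61; SSR = 117/61.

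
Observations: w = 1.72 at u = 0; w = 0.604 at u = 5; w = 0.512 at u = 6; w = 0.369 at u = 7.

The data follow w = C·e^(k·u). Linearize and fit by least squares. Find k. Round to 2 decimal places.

Taking logs, ln w = k·u + ln C, so regress ln w on u.
Σu = 18.0000, Σ(u)² = 110.0000, Σln w = -1.6282, Σu·ln w = -13.5162.
Equations: 110.0000·k + 18.0000·ln C = -13.5162;  18.0000·k + 4·ln C = -1.6282.
Solving (det = 116.0000): k = -0.21342, ln C = 0.55331.

k = -0.21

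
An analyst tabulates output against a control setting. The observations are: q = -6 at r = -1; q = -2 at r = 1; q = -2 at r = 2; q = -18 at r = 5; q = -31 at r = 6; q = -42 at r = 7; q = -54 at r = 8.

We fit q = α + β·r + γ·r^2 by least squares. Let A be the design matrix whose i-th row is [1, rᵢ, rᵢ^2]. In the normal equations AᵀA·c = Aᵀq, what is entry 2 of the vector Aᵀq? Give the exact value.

Entry 2 ↔ basis r, so (Aᵀq)_{2} = Σᵢ (r)·qᵢ = (-1)·(-6) + (1)·(-2) + (2)·(-2) + (5)·(-18) + (6)·(-31) + (7)·(-42) + (8)·(-54) = -1002.

-1002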